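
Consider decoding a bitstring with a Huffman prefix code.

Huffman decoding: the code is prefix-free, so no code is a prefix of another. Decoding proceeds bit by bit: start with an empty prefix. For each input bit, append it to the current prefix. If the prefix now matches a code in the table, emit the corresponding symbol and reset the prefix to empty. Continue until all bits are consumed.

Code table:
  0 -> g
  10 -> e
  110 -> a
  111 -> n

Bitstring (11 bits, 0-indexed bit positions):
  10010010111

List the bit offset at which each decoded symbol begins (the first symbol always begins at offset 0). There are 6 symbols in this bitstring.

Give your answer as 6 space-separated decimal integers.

Bit 0: prefix='1' (no match yet)
Bit 1: prefix='10' -> emit 'e', reset
Bit 2: prefix='0' -> emit 'g', reset
Bit 3: prefix='1' (no match yet)
Bit 4: prefix='10' -> emit 'e', reset
Bit 5: prefix='0' -> emit 'g', reset
Bit 6: prefix='1' (no match yet)
Bit 7: prefix='10' -> emit 'e', reset
Bit 8: prefix='1' (no match yet)
Bit 9: prefix='11' (no match yet)
Bit 10: prefix='111' -> emit 'n', reset

Answer: 0 2 3 5 6 8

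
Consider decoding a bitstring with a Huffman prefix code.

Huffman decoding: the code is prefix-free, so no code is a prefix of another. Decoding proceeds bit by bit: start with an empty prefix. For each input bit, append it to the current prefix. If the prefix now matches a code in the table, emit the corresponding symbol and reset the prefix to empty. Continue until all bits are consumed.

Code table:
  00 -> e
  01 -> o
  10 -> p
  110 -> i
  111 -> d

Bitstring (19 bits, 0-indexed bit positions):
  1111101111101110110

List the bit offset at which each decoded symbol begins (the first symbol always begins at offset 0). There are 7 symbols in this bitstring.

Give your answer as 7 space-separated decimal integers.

Bit 0: prefix='1' (no match yet)
Bit 1: prefix='11' (no match yet)
Bit 2: prefix='111' -> emit 'd', reset
Bit 3: prefix='1' (no match yet)
Bit 4: prefix='11' (no match yet)
Bit 5: prefix='110' -> emit 'i', reset
Bit 6: prefix='1' (no match yet)
Bit 7: prefix='11' (no match yet)
Bit 8: prefix='111' -> emit 'd', reset
Bit 9: prefix='1' (no match yet)
Bit 10: prefix='11' (no match yet)
Bit 11: prefix='110' -> emit 'i', reset
Bit 12: prefix='1' (no match yet)
Bit 13: prefix='11' (no match yet)
Bit 14: prefix='111' -> emit 'd', reset
Bit 15: prefix='0' (no match yet)
Bit 16: prefix='01' -> emit 'o', reset
Bit 17: prefix='1' (no match yet)
Bit 18: prefix='10' -> emit 'p', reset

Answer: 0 3 6 9 12 15 17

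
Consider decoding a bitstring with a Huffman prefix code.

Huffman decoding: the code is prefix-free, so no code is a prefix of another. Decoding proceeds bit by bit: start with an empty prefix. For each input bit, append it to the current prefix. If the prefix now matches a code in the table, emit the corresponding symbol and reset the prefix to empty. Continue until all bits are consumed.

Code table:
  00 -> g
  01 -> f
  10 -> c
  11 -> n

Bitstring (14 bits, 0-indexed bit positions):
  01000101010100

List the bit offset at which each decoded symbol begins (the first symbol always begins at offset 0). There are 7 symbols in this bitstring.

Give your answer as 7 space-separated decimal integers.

Answer: 0 2 4 6 8 10 12

Derivation:
Bit 0: prefix='0' (no match yet)
Bit 1: prefix='01' -> emit 'f', reset
Bit 2: prefix='0' (no match yet)
Bit 3: prefix='00' -> emit 'g', reset
Bit 4: prefix='0' (no match yet)
Bit 5: prefix='01' -> emit 'f', reset
Bit 6: prefix='0' (no match yet)
Bit 7: prefix='01' -> emit 'f', reset
Bit 8: prefix='0' (no match yet)
Bit 9: prefix='01' -> emit 'f', reset
Bit 10: prefix='0' (no match yet)
Bit 11: prefix='01' -> emit 'f', reset
Bit 12: prefix='0' (no match yet)
Bit 13: prefix='00' -> emit 'g', reset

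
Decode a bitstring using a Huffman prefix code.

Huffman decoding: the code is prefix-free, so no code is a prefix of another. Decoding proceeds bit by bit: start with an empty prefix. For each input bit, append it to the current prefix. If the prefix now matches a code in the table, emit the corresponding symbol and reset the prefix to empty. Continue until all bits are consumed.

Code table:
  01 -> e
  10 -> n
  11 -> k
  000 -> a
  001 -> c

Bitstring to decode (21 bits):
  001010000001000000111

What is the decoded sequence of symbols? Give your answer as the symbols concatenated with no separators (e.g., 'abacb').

Bit 0: prefix='0' (no match yet)
Bit 1: prefix='00' (no match yet)
Bit 2: prefix='001' -> emit 'c', reset
Bit 3: prefix='0' (no match yet)
Bit 4: prefix='01' -> emit 'e', reset
Bit 5: prefix='0' (no match yet)
Bit 6: prefix='00' (no match yet)
Bit 7: prefix='000' -> emit 'a', reset
Bit 8: prefix='0' (no match yet)
Bit 9: prefix='00' (no match yet)
Bit 10: prefix='000' -> emit 'a', reset
Bit 11: prefix='1' (no match yet)
Bit 12: prefix='10' -> emit 'n', reset
Bit 13: prefix='0' (no match yet)
Bit 14: prefix='00' (no match yet)
Bit 15: prefix='000' -> emit 'a', reset
Bit 16: prefix='0' (no match yet)
Bit 17: prefix='00' (no match yet)
Bit 18: prefix='001' -> emit 'c', reset
Bit 19: prefix='1' (no match yet)
Bit 20: prefix='11' -> emit 'k', reset

Answer: ceaanack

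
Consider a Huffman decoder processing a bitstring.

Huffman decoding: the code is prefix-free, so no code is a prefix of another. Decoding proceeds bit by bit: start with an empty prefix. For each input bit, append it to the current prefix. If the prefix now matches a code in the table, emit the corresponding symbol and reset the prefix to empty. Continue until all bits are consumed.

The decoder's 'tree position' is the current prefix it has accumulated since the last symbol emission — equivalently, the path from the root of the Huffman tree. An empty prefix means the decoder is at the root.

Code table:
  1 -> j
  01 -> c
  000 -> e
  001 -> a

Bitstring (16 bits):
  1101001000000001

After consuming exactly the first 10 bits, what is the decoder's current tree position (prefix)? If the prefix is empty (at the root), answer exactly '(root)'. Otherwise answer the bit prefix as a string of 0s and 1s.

Answer: (root)

Derivation:
Bit 0: prefix='1' -> emit 'j', reset
Bit 1: prefix='1' -> emit 'j', reset
Bit 2: prefix='0' (no match yet)
Bit 3: prefix='01' -> emit 'c', reset
Bit 4: prefix='0' (no match yet)
Bit 5: prefix='00' (no match yet)
Bit 6: prefix='001' -> emit 'a', reset
Bit 7: prefix='0' (no match yet)
Bit 8: prefix='00' (no match yet)
Bit 9: prefix='000' -> emit 'e', reset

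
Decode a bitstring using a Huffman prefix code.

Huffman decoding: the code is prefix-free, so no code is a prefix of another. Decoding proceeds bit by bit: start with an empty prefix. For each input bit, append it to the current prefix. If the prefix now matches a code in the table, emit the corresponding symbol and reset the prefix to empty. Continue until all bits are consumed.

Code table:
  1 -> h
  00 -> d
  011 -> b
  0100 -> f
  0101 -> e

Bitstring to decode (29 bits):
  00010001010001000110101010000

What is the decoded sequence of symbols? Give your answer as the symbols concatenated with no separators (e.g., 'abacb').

Bit 0: prefix='0' (no match yet)
Bit 1: prefix='00' -> emit 'd', reset
Bit 2: prefix='0' (no match yet)
Bit 3: prefix='01' (no match yet)
Bit 4: prefix='010' (no match yet)
Bit 5: prefix='0100' -> emit 'f', reset
Bit 6: prefix='0' (no match yet)
Bit 7: prefix='01' (no match yet)
Bit 8: prefix='010' (no match yet)
Bit 9: prefix='0101' -> emit 'e', reset
Bit 10: prefix='0' (no match yet)
Bit 11: prefix='00' -> emit 'd', reset
Bit 12: prefix='0' (no match yet)
Bit 13: prefix='01' (no match yet)
Bit 14: prefix='010' (no match yet)
Bit 15: prefix='0100' -> emit 'f', reset
Bit 16: prefix='0' (no match yet)
Bit 17: prefix='01' (no match yet)
Bit 18: prefix='011' -> emit 'b', reset
Bit 19: prefix='0' (no match yet)
Bit 20: prefix='01' (no match yet)
Bit 21: prefix='010' (no match yet)
Bit 22: prefix='0101' -> emit 'e', reset
Bit 23: prefix='0' (no match yet)
Bit 24: prefix='01' (no match yet)
Bit 25: prefix='010' (no match yet)
Bit 26: prefix='0100' -> emit 'f', reset
Bit 27: prefix='0' (no match yet)
Bit 28: prefix='00' -> emit 'd', reset

Answer: dfedfbefd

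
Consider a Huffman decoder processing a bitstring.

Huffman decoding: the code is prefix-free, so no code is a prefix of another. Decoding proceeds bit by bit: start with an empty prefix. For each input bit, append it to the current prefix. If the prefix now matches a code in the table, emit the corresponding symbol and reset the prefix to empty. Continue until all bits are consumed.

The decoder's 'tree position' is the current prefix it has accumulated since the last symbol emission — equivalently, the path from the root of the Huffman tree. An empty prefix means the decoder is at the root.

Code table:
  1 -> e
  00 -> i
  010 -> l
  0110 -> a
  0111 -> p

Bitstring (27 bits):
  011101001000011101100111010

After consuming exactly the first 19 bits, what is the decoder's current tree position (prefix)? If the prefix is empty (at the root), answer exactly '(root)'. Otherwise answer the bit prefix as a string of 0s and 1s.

Bit 0: prefix='0' (no match yet)
Bit 1: prefix='01' (no match yet)
Bit 2: prefix='011' (no match yet)
Bit 3: prefix='0111' -> emit 'p', reset
Bit 4: prefix='0' (no match yet)
Bit 5: prefix='01' (no match yet)
Bit 6: prefix='010' -> emit 'l', reset
Bit 7: prefix='0' (no match yet)
Bit 8: prefix='01' (no match yet)
Bit 9: prefix='010' -> emit 'l', reset
Bit 10: prefix='0' (no match yet)
Bit 11: prefix='00' -> emit 'i', reset
Bit 12: prefix='0' (no match yet)
Bit 13: prefix='01' (no match yet)
Bit 14: prefix='011' (no match yet)
Bit 15: prefix='0111' -> emit 'p', reset
Bit 16: prefix='0' (no match yet)
Bit 17: prefix='01' (no match yet)
Bit 18: prefix='011' (no match yet)

Answer: 011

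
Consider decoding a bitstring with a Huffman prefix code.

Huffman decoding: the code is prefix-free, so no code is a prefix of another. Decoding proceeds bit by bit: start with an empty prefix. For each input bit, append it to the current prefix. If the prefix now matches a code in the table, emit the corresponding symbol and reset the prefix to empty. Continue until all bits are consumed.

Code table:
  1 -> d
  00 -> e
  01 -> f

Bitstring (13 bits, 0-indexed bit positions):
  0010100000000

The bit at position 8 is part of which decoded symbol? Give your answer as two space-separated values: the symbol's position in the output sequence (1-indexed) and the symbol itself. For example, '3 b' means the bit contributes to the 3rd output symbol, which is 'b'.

Bit 0: prefix='0' (no match yet)
Bit 1: prefix='00' -> emit 'e', reset
Bit 2: prefix='1' -> emit 'd', reset
Bit 3: prefix='0' (no match yet)
Bit 4: prefix='01' -> emit 'f', reset
Bit 5: prefix='0' (no match yet)
Bit 6: prefix='00' -> emit 'e', reset
Bit 7: prefix='0' (no match yet)
Bit 8: prefix='00' -> emit 'e', reset
Bit 9: prefix='0' (no match yet)
Bit 10: prefix='00' -> emit 'e', reset
Bit 11: prefix='0' (no match yet)
Bit 12: prefix='00' -> emit 'e', reset

Answer: 5 e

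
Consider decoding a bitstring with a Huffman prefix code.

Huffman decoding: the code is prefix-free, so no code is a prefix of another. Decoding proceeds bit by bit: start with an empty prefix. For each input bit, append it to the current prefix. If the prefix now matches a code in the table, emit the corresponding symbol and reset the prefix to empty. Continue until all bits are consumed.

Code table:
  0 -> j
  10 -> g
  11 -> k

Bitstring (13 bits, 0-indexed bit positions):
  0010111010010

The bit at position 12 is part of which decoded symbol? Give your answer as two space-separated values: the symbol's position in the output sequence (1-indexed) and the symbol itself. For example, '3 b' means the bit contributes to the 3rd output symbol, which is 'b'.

Answer: 8 g

Derivation:
Bit 0: prefix='0' -> emit 'j', reset
Bit 1: prefix='0' -> emit 'j', reset
Bit 2: prefix='1' (no match yet)
Bit 3: prefix='10' -> emit 'g', reset
Bit 4: prefix='1' (no match yet)
Bit 5: prefix='11' -> emit 'k', reset
Bit 6: prefix='1' (no match yet)
Bit 7: prefix='10' -> emit 'g', reset
Bit 8: prefix='1' (no match yet)
Bit 9: prefix='10' -> emit 'g', reset
Bit 10: prefix='0' -> emit 'j', reset
Bit 11: prefix='1' (no match yet)
Bit 12: prefix='10' -> emit 'g', reset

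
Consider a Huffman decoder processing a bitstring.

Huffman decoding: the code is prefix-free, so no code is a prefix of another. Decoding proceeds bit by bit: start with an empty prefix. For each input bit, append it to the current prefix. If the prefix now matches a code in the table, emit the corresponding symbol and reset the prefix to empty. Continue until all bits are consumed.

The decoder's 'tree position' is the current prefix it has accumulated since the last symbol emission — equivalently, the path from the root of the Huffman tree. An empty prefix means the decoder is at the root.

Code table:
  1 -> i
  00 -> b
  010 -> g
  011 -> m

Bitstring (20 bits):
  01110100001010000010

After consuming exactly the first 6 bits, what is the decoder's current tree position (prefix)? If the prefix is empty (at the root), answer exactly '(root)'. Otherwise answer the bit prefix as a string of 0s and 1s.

Bit 0: prefix='0' (no match yet)
Bit 1: prefix='01' (no match yet)
Bit 2: prefix='011' -> emit 'm', reset
Bit 3: prefix='1' -> emit 'i', reset
Bit 4: prefix='0' (no match yet)
Bit 5: prefix='01' (no match yet)

Answer: 01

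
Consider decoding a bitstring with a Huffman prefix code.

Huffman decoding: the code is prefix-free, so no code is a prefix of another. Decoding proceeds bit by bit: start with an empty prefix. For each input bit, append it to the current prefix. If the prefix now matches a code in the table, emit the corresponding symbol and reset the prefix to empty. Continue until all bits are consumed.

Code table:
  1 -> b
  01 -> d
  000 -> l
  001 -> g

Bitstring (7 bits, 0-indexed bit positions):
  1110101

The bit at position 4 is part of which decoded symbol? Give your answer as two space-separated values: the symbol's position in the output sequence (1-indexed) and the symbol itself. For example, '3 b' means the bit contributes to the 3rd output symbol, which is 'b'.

Bit 0: prefix='1' -> emit 'b', reset
Bit 1: prefix='1' -> emit 'b', reset
Bit 2: prefix='1' -> emit 'b', reset
Bit 3: prefix='0' (no match yet)
Bit 4: prefix='01' -> emit 'd', reset
Bit 5: prefix='0' (no match yet)
Bit 6: prefix='01' -> emit 'd', reset

Answer: 4 d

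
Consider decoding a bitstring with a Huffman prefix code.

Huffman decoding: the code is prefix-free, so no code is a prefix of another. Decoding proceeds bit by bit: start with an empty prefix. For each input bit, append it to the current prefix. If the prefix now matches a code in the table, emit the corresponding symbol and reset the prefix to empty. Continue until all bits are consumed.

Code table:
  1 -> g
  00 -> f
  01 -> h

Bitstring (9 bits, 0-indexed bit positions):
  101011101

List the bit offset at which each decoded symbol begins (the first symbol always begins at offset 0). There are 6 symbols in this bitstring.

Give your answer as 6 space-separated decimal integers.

Answer: 0 1 3 5 6 7

Derivation:
Bit 0: prefix='1' -> emit 'g', reset
Bit 1: prefix='0' (no match yet)
Bit 2: prefix='01' -> emit 'h', reset
Bit 3: prefix='0' (no match yet)
Bit 4: prefix='01' -> emit 'h', reset
Bit 5: prefix='1' -> emit 'g', reset
Bit 6: prefix='1' -> emit 'g', reset
Bit 7: prefix='0' (no match yet)
Bit 8: prefix='01' -> emit 'h', reset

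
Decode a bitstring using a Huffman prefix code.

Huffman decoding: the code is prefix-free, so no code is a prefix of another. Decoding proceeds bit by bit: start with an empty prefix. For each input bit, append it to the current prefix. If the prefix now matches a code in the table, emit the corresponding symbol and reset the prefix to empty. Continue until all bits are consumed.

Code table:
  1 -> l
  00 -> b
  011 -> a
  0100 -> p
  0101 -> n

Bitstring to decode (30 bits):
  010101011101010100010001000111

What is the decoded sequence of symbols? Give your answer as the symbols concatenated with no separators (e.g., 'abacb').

Answer: nnllnpppal

Derivation:
Bit 0: prefix='0' (no match yet)
Bit 1: prefix='01' (no match yet)
Bit 2: prefix='010' (no match yet)
Bit 3: prefix='0101' -> emit 'n', reset
Bit 4: prefix='0' (no match yet)
Bit 5: prefix='01' (no match yet)
Bit 6: prefix='010' (no match yet)
Bit 7: prefix='0101' -> emit 'n', reset
Bit 8: prefix='1' -> emit 'l', reset
Bit 9: prefix='1' -> emit 'l', reset
Bit 10: prefix='0' (no match yet)
Bit 11: prefix='01' (no match yet)
Bit 12: prefix='010' (no match yet)
Bit 13: prefix='0101' -> emit 'n', reset
Bit 14: prefix='0' (no match yet)
Bit 15: prefix='01' (no match yet)
Bit 16: prefix='010' (no match yet)
Bit 17: prefix='0100' -> emit 'p', reset
Bit 18: prefix='0' (no match yet)
Bit 19: prefix='01' (no match yet)
Bit 20: prefix='010' (no match yet)
Bit 21: prefix='0100' -> emit 'p', reset
Bit 22: prefix='0' (no match yet)
Bit 23: prefix='01' (no match yet)
Bit 24: prefix='010' (no match yet)
Bit 25: prefix='0100' -> emit 'p', reset
Bit 26: prefix='0' (no match yet)
Bit 27: prefix='01' (no match yet)
Bit 28: prefix='011' -> emit 'a', reset
Bit 29: prefix='1' -> emit 'l', reset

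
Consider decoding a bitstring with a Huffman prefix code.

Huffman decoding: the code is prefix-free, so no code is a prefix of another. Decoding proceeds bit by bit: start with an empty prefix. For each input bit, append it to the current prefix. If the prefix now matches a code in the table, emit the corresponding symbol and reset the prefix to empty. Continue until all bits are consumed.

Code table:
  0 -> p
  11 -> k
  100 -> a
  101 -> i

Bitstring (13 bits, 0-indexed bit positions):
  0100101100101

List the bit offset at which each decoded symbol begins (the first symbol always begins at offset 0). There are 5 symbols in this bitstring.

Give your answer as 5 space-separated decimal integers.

Answer: 0 1 4 7 10

Derivation:
Bit 0: prefix='0' -> emit 'p', reset
Bit 1: prefix='1' (no match yet)
Bit 2: prefix='10' (no match yet)
Bit 3: prefix='100' -> emit 'a', reset
Bit 4: prefix='1' (no match yet)
Bit 5: prefix='10' (no match yet)
Bit 6: prefix='101' -> emit 'i', reset
Bit 7: prefix='1' (no match yet)
Bit 8: prefix='10' (no match yet)
Bit 9: prefix='100' -> emit 'a', reset
Bit 10: prefix='1' (no match yet)
Bit 11: prefix='10' (no match yet)
Bit 12: prefix='101' -> emit 'i', reset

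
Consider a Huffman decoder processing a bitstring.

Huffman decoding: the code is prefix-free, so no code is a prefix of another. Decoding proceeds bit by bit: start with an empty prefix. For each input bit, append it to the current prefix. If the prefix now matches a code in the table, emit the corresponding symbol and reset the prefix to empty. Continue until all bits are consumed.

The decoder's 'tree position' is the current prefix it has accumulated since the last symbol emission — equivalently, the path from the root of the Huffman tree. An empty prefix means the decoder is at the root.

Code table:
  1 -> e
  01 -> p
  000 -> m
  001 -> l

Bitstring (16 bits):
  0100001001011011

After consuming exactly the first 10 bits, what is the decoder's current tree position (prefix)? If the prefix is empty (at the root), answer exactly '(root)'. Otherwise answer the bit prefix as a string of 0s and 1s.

Answer: (root)

Derivation:
Bit 0: prefix='0' (no match yet)
Bit 1: prefix='01' -> emit 'p', reset
Bit 2: prefix='0' (no match yet)
Bit 3: prefix='00' (no match yet)
Bit 4: prefix='000' -> emit 'm', reset
Bit 5: prefix='0' (no match yet)
Bit 6: prefix='01' -> emit 'p', reset
Bit 7: prefix='0' (no match yet)
Bit 8: prefix='00' (no match yet)
Bit 9: prefix='001' -> emit 'l', reset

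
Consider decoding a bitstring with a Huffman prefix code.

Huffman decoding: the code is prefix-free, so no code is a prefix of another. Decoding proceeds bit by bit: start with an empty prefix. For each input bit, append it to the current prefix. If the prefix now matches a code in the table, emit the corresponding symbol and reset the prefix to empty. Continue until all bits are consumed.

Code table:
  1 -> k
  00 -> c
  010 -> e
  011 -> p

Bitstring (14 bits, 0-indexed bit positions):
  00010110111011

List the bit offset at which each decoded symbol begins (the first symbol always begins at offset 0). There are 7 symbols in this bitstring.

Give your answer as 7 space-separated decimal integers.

Answer: 0 2 5 6 7 10 11

Derivation:
Bit 0: prefix='0' (no match yet)
Bit 1: prefix='00' -> emit 'c', reset
Bit 2: prefix='0' (no match yet)
Bit 3: prefix='01' (no match yet)
Bit 4: prefix='010' -> emit 'e', reset
Bit 5: prefix='1' -> emit 'k', reset
Bit 6: prefix='1' -> emit 'k', reset
Bit 7: prefix='0' (no match yet)
Bit 8: prefix='01' (no match yet)
Bit 9: prefix='011' -> emit 'p', reset
Bit 10: prefix='1' -> emit 'k', reset
Bit 11: prefix='0' (no match yet)
Bit 12: prefix='01' (no match yet)
Bit 13: prefix='011' -> emit 'p', reset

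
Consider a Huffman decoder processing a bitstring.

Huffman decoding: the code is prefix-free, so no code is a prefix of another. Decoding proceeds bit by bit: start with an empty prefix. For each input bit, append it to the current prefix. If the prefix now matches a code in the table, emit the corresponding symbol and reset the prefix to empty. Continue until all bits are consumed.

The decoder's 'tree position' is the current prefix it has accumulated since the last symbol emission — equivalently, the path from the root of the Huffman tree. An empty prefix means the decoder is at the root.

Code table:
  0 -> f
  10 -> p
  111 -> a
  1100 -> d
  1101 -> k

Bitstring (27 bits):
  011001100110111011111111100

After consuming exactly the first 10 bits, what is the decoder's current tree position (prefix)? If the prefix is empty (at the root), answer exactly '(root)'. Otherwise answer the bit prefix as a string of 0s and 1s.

Answer: 1

Derivation:
Bit 0: prefix='0' -> emit 'f', reset
Bit 1: prefix='1' (no match yet)
Bit 2: prefix='11' (no match yet)
Bit 3: prefix='110' (no match yet)
Bit 4: prefix='1100' -> emit 'd', reset
Bit 5: prefix='1' (no match yet)
Bit 6: prefix='11' (no match yet)
Bit 7: prefix='110' (no match yet)
Bit 8: prefix='1100' -> emit 'd', reset
Bit 9: prefix='1' (no match yet)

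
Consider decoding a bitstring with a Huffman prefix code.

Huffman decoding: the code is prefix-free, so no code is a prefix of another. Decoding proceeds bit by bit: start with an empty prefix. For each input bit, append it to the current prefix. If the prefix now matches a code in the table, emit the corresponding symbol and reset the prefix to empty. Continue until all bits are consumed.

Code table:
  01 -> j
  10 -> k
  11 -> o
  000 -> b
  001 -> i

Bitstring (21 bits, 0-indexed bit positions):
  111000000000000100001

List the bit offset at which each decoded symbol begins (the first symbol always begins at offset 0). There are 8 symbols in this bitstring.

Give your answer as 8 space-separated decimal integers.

Answer: 0 2 4 7 10 13 16 19

Derivation:
Bit 0: prefix='1' (no match yet)
Bit 1: prefix='11' -> emit 'o', reset
Bit 2: prefix='1' (no match yet)
Bit 3: prefix='10' -> emit 'k', reset
Bit 4: prefix='0' (no match yet)
Bit 5: prefix='00' (no match yet)
Bit 6: prefix='000' -> emit 'b', reset
Bit 7: prefix='0' (no match yet)
Bit 8: prefix='00' (no match yet)
Bit 9: prefix='000' -> emit 'b', reset
Bit 10: prefix='0' (no match yet)
Bit 11: prefix='00' (no match yet)
Bit 12: prefix='000' -> emit 'b', reset
Bit 13: prefix='0' (no match yet)
Bit 14: prefix='00' (no match yet)
Bit 15: prefix='001' -> emit 'i', reset
Bit 16: prefix='0' (no match yet)
Bit 17: prefix='00' (no match yet)
Bit 18: prefix='000' -> emit 'b', reset
Bit 19: prefix='0' (no match yet)
Bit 20: prefix='01' -> emit 'j', reset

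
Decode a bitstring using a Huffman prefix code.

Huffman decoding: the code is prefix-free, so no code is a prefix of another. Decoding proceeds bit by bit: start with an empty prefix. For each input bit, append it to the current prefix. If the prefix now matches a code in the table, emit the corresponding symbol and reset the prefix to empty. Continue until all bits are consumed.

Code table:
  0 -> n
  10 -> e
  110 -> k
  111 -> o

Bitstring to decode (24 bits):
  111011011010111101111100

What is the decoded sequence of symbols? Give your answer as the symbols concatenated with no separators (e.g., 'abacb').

Answer: onkkeoeokn

Derivation:
Bit 0: prefix='1' (no match yet)
Bit 1: prefix='11' (no match yet)
Bit 2: prefix='111' -> emit 'o', reset
Bit 3: prefix='0' -> emit 'n', reset
Bit 4: prefix='1' (no match yet)
Bit 5: prefix='11' (no match yet)
Bit 6: prefix='110' -> emit 'k', reset
Bit 7: prefix='1' (no match yet)
Bit 8: prefix='11' (no match yet)
Bit 9: prefix='110' -> emit 'k', reset
Bit 10: prefix='1' (no match yet)
Bit 11: prefix='10' -> emit 'e', reset
Bit 12: prefix='1' (no match yet)
Bit 13: prefix='11' (no match yet)
Bit 14: prefix='111' -> emit 'o', reset
Bit 15: prefix='1' (no match yet)
Bit 16: prefix='10' -> emit 'e', reset
Bit 17: prefix='1' (no match yet)
Bit 18: prefix='11' (no match yet)
Bit 19: prefix='111' -> emit 'o', reset
Bit 20: prefix='1' (no match yet)
Bit 21: prefix='11' (no match yet)
Bit 22: prefix='110' -> emit 'k', reset
Bit 23: prefix='0' -> emit 'n', reset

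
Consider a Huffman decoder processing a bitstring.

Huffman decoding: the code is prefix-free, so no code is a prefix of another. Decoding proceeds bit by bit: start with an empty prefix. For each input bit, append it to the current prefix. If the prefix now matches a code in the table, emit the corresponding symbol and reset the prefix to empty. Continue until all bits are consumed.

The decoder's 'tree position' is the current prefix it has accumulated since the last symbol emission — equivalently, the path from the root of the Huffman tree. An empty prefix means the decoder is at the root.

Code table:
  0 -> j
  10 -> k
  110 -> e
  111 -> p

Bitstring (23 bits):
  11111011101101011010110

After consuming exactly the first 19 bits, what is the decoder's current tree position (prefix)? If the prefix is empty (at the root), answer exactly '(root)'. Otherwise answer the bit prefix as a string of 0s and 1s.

Answer: 1

Derivation:
Bit 0: prefix='1' (no match yet)
Bit 1: prefix='11' (no match yet)
Bit 2: prefix='111' -> emit 'p', reset
Bit 3: prefix='1' (no match yet)
Bit 4: prefix='11' (no match yet)
Bit 5: prefix='110' -> emit 'e', reset
Bit 6: prefix='1' (no match yet)
Bit 7: prefix='11' (no match yet)
Bit 8: prefix='111' -> emit 'p', reset
Bit 9: prefix='0' -> emit 'j', reset
Bit 10: prefix='1' (no match yet)
Bit 11: prefix='11' (no match yet)
Bit 12: prefix='110' -> emit 'e', reset
Bit 13: prefix='1' (no match yet)
Bit 14: prefix='10' -> emit 'k', reset
Bit 15: prefix='1' (no match yet)
Bit 16: prefix='11' (no match yet)
Bit 17: prefix='110' -> emit 'e', reset
Bit 18: prefix='1' (no match yet)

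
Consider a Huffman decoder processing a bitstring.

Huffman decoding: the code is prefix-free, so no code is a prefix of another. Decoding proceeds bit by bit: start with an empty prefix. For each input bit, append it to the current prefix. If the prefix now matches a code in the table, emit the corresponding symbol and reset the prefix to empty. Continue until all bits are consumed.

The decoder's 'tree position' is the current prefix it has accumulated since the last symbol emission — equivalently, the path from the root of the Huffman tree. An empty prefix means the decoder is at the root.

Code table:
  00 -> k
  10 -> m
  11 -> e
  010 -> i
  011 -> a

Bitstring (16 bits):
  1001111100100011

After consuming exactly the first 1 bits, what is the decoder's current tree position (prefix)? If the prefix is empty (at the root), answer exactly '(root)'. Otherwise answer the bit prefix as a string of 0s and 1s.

Answer: 1

Derivation:
Bit 0: prefix='1' (no match yet)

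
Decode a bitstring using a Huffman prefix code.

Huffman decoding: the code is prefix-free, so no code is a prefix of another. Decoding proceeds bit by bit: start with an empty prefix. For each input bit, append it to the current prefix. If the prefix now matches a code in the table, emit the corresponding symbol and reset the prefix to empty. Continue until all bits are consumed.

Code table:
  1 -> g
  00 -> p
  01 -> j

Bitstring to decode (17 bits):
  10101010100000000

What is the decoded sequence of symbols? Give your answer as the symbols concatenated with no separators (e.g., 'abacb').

Answer: gjjjjpppp

Derivation:
Bit 0: prefix='1' -> emit 'g', reset
Bit 1: prefix='0' (no match yet)
Bit 2: prefix='01' -> emit 'j', reset
Bit 3: prefix='0' (no match yet)
Bit 4: prefix='01' -> emit 'j', reset
Bit 5: prefix='0' (no match yet)
Bit 6: prefix='01' -> emit 'j', reset
Bit 7: prefix='0' (no match yet)
Bit 8: prefix='01' -> emit 'j', reset
Bit 9: prefix='0' (no match yet)
Bit 10: prefix='00' -> emit 'p', reset
Bit 11: prefix='0' (no match yet)
Bit 12: prefix='00' -> emit 'p', reset
Bit 13: prefix='0' (no match yet)
Bit 14: prefix='00' -> emit 'p', reset
Bit 15: prefix='0' (no match yet)
Bit 16: prefix='00' -> emit 'p', reset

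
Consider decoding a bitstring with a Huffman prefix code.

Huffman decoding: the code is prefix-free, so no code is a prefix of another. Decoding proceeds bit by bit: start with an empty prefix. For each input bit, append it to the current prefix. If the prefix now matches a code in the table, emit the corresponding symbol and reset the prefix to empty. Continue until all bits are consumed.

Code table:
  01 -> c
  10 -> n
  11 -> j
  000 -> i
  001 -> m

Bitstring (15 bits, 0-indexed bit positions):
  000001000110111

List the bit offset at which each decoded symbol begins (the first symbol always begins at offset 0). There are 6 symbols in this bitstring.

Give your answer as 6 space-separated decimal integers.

Bit 0: prefix='0' (no match yet)
Bit 1: prefix='00' (no match yet)
Bit 2: prefix='000' -> emit 'i', reset
Bit 3: prefix='0' (no match yet)
Bit 4: prefix='00' (no match yet)
Bit 5: prefix='001' -> emit 'm', reset
Bit 6: prefix='0' (no match yet)
Bit 7: prefix='00' (no match yet)
Bit 8: prefix='000' -> emit 'i', reset
Bit 9: prefix='1' (no match yet)
Bit 10: prefix='11' -> emit 'j', reset
Bit 11: prefix='0' (no match yet)
Bit 12: prefix='01' -> emit 'c', reset
Bit 13: prefix='1' (no match yet)
Bit 14: prefix='11' -> emit 'j', reset

Answer: 0 3 6 9 11 13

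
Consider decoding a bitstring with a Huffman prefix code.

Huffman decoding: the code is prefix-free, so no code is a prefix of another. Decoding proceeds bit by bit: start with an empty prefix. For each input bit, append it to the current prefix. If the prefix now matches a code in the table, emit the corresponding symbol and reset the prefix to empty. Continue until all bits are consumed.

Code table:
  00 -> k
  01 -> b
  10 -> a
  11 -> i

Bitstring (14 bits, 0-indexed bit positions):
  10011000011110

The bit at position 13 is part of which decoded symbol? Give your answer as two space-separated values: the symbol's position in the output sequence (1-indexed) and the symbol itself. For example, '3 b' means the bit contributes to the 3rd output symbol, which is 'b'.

Bit 0: prefix='1' (no match yet)
Bit 1: prefix='10' -> emit 'a', reset
Bit 2: prefix='0' (no match yet)
Bit 3: prefix='01' -> emit 'b', reset
Bit 4: prefix='1' (no match yet)
Bit 5: prefix='10' -> emit 'a', reset
Bit 6: prefix='0' (no match yet)
Bit 7: prefix='00' -> emit 'k', reset
Bit 8: prefix='0' (no match yet)
Bit 9: prefix='01' -> emit 'b', reset
Bit 10: prefix='1' (no match yet)
Bit 11: prefix='11' -> emit 'i', reset
Bit 12: prefix='1' (no match yet)
Bit 13: prefix='10' -> emit 'a', reset

Answer: 7 a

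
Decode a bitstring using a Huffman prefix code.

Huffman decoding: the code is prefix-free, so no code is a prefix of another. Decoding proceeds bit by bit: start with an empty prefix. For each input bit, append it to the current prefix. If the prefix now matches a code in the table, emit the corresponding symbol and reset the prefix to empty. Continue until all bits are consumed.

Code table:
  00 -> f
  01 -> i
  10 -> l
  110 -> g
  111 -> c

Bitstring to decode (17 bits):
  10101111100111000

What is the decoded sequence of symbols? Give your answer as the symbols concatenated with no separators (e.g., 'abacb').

Bit 0: prefix='1' (no match yet)
Bit 1: prefix='10' -> emit 'l', reset
Bit 2: prefix='1' (no match yet)
Bit 3: prefix='10' -> emit 'l', reset
Bit 4: prefix='1' (no match yet)
Bit 5: prefix='11' (no match yet)
Bit 6: prefix='111' -> emit 'c', reset
Bit 7: prefix='1' (no match yet)
Bit 8: prefix='11' (no match yet)
Bit 9: prefix='110' -> emit 'g', reset
Bit 10: prefix='0' (no match yet)
Bit 11: prefix='01' -> emit 'i', reset
Bit 12: prefix='1' (no match yet)
Bit 13: prefix='11' (no match yet)
Bit 14: prefix='110' -> emit 'g', reset
Bit 15: prefix='0' (no match yet)
Bit 16: prefix='00' -> emit 'f', reset

Answer: llcgigf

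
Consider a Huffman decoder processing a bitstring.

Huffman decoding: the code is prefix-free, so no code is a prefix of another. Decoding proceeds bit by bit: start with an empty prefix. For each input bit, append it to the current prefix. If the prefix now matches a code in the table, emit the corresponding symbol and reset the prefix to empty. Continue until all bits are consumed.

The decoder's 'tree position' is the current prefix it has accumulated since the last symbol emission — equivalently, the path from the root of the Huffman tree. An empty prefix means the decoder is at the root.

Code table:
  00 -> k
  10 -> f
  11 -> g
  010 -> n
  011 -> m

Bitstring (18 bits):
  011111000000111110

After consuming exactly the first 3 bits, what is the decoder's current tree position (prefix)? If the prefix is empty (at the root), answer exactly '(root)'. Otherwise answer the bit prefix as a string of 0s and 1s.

Bit 0: prefix='0' (no match yet)
Bit 1: prefix='01' (no match yet)
Bit 2: prefix='011' -> emit 'm', reset

Answer: (root)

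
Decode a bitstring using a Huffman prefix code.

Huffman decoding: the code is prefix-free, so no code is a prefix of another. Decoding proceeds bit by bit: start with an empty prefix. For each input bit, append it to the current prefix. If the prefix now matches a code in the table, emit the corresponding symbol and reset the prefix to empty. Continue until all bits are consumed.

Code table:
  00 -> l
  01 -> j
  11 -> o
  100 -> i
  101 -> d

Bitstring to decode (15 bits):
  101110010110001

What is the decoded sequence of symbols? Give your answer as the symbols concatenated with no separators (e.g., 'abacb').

Bit 0: prefix='1' (no match yet)
Bit 1: prefix='10' (no match yet)
Bit 2: prefix='101' -> emit 'd', reset
Bit 3: prefix='1' (no match yet)
Bit 4: prefix='11' -> emit 'o', reset
Bit 5: prefix='0' (no match yet)
Bit 6: prefix='00' -> emit 'l', reset
Bit 7: prefix='1' (no match yet)
Bit 8: prefix='10' (no match yet)
Bit 9: prefix='101' -> emit 'd', reset
Bit 10: prefix='1' (no match yet)
Bit 11: prefix='10' (no match yet)
Bit 12: prefix='100' -> emit 'i', reset
Bit 13: prefix='0' (no match yet)
Bit 14: prefix='01' -> emit 'j', reset

Answer: doldij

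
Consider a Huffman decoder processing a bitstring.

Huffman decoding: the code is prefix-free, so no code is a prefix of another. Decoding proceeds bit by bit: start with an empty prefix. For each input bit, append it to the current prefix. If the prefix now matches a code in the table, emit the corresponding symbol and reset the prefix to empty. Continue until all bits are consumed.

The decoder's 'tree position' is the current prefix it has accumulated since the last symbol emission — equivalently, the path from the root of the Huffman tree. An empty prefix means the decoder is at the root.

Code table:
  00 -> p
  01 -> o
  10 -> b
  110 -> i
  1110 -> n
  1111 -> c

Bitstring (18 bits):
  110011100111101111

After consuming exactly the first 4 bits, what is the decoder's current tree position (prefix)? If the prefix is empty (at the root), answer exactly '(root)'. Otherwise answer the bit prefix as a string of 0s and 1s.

Answer: 0

Derivation:
Bit 0: prefix='1' (no match yet)
Bit 1: prefix='11' (no match yet)
Bit 2: prefix='110' -> emit 'i', reset
Bit 3: prefix='0' (no match yet)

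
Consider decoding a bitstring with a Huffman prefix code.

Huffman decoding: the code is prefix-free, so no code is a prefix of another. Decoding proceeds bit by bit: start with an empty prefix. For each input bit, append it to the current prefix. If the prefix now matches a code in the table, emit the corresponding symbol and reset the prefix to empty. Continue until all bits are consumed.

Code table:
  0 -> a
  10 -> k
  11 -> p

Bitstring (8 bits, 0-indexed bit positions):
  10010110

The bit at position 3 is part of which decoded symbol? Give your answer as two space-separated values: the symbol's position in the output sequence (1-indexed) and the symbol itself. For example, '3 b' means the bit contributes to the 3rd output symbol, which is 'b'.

Answer: 3 k

Derivation:
Bit 0: prefix='1' (no match yet)
Bit 1: prefix='10' -> emit 'k', reset
Bit 2: prefix='0' -> emit 'a', reset
Bit 3: prefix='1' (no match yet)
Bit 4: prefix='10' -> emit 'k', reset
Bit 5: prefix='1' (no match yet)
Bit 6: prefix='11' -> emit 'p', reset
Bit 7: prefix='0' -> emit 'a', reset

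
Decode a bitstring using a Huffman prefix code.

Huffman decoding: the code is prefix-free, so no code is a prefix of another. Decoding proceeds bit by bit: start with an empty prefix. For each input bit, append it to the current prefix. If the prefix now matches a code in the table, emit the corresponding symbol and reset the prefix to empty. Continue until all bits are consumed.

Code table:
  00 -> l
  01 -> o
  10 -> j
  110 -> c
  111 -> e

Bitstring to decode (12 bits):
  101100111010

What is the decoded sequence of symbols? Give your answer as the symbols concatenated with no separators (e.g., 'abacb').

Bit 0: prefix='1' (no match yet)
Bit 1: prefix='10' -> emit 'j', reset
Bit 2: prefix='1' (no match yet)
Bit 3: prefix='11' (no match yet)
Bit 4: prefix='110' -> emit 'c', reset
Bit 5: prefix='0' (no match yet)
Bit 6: prefix='01' -> emit 'o', reset
Bit 7: prefix='1' (no match yet)
Bit 8: prefix='11' (no match yet)
Bit 9: prefix='110' -> emit 'c', reset
Bit 10: prefix='1' (no match yet)
Bit 11: prefix='10' -> emit 'j', reset

Answer: jcocj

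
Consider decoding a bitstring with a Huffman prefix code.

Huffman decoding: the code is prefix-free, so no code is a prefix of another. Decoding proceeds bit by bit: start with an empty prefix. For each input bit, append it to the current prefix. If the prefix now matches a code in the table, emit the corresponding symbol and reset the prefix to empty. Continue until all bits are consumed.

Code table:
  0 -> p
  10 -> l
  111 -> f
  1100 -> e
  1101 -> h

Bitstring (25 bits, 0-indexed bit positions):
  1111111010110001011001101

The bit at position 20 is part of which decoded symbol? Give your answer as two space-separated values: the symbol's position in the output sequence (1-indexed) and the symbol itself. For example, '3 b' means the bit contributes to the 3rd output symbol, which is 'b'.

Bit 0: prefix='1' (no match yet)
Bit 1: prefix='11' (no match yet)
Bit 2: prefix='111' -> emit 'f', reset
Bit 3: prefix='1' (no match yet)
Bit 4: prefix='11' (no match yet)
Bit 5: prefix='111' -> emit 'f', reset
Bit 6: prefix='1' (no match yet)
Bit 7: prefix='10' -> emit 'l', reset
Bit 8: prefix='1' (no match yet)
Bit 9: prefix='10' -> emit 'l', reset
Bit 10: prefix='1' (no match yet)
Bit 11: prefix='11' (no match yet)
Bit 12: prefix='110' (no match yet)
Bit 13: prefix='1100' -> emit 'e', reset
Bit 14: prefix='0' -> emit 'p', reset
Bit 15: prefix='1' (no match yet)
Bit 16: prefix='10' -> emit 'l', reset
Bit 17: prefix='1' (no match yet)
Bit 18: prefix='11' (no match yet)
Bit 19: prefix='110' (no match yet)
Bit 20: prefix='1100' -> emit 'e', reset
Bit 21: prefix='1' (no match yet)
Bit 22: prefix='11' (no match yet)
Bit 23: prefix='110' (no match yet)
Bit 24: prefix='1101' -> emit 'h', reset

Answer: 8 e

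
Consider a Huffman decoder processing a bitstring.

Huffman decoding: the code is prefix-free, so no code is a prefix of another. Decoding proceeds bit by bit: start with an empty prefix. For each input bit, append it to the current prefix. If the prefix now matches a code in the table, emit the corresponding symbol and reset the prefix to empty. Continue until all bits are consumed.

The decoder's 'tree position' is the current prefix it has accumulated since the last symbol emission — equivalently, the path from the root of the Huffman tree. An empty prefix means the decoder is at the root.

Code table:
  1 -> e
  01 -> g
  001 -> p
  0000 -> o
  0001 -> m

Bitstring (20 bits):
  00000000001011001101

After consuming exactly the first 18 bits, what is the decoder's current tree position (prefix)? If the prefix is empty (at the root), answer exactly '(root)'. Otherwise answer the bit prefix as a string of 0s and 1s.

Answer: (root)

Derivation:
Bit 0: prefix='0' (no match yet)
Bit 1: prefix='00' (no match yet)
Bit 2: prefix='000' (no match yet)
Bit 3: prefix='0000' -> emit 'o', reset
Bit 4: prefix='0' (no match yet)
Bit 5: prefix='00' (no match yet)
Bit 6: prefix='000' (no match yet)
Bit 7: prefix='0000' -> emit 'o', reset
Bit 8: prefix='0' (no match yet)
Bit 9: prefix='00' (no match yet)
Bit 10: prefix='001' -> emit 'p', reset
Bit 11: prefix='0' (no match yet)
Bit 12: prefix='01' -> emit 'g', reset
Bit 13: prefix='1' -> emit 'e', reset
Bit 14: prefix='0' (no match yet)
Bit 15: prefix='00' (no match yet)
Bit 16: prefix='001' -> emit 'p', reset
Bit 17: prefix='1' -> emit 'e', reset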